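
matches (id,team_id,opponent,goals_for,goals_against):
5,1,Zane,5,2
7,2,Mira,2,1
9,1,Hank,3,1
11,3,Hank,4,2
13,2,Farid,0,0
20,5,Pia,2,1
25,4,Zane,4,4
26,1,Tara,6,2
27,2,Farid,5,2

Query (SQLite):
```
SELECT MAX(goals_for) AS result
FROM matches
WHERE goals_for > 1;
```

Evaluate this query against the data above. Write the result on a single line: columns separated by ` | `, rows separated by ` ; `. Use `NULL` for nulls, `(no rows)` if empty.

6

Rows where goals_for > 1 → goals_for values: [5, 2, 3, 4, 2, 4, 6, 5].
MAX of non-NULL values = 6.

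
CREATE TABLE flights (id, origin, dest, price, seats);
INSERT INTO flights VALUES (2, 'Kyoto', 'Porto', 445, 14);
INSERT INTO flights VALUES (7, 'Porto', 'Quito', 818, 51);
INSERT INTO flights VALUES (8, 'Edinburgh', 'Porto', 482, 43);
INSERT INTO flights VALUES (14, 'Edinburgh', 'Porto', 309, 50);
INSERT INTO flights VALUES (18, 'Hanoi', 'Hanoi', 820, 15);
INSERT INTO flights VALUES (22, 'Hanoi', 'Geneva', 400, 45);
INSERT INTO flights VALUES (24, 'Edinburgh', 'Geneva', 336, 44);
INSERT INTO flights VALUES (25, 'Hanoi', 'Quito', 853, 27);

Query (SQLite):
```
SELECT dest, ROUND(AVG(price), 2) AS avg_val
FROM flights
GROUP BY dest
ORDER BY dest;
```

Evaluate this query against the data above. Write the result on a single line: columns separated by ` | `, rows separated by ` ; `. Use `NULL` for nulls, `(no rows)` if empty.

Geneva | 368 ; Hanoi | 820 ; Porto | 412 ; Quito | 835.5

Partition flights by dest; compute ROUND(AVG(price), 2) within each group.
  Geneva: ids {22, 24} → ROUND(AVG(price), 2)=368
  Hanoi: ids {18} → ROUND(AVG(price), 2)=820
  Porto: ids {2, 8, 14} → ROUND(AVG(price), 2)=412
  Quito: ids {7, 25} → ROUND(AVG(price), 2)=835.5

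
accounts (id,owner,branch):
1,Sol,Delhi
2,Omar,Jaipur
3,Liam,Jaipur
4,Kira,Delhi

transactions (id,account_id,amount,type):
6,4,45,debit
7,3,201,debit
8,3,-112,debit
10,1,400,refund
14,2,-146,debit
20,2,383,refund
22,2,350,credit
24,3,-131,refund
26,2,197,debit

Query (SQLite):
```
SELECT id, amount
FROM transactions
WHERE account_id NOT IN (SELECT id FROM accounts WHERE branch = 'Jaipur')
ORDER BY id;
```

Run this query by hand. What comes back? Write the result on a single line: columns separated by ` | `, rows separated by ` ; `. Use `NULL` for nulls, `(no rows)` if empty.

Inner query: accounts.id where branch = 'Jaipur'.
Outer: keep transactions rows whose account_id is not in that set.
Inner query → {2, 3}

6 | 45 ; 10 | 400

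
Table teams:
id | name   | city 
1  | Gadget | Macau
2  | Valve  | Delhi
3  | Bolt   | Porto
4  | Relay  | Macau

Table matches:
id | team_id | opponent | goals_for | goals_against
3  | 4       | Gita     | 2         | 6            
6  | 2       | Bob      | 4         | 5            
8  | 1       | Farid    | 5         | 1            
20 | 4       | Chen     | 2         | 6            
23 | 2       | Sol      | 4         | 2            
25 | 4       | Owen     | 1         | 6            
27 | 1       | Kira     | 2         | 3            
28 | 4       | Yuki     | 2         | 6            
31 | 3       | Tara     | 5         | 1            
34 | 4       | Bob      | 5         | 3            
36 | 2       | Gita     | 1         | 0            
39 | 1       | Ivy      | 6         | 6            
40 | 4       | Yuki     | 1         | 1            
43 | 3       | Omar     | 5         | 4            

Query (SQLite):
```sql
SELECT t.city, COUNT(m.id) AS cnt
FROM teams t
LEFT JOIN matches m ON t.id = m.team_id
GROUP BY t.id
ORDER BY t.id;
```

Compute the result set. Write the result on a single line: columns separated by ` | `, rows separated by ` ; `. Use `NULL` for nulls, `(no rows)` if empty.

LEFT JOIN keeps every teams row; unmatched ones get NULL for matches columns.
Group by teams.id and compute COUNT(m.id). COUNT(col) of an all-NULL group is 0.
  1: ids {8, 27, 39} → COUNT(m.id)=3
  2: ids {6, 23, 36} → COUNT(m.id)=3
  3: ids {31, 43} → COUNT(m.id)=2
  4: ids {3, 20, 25, 28, 34, 40} → COUNT(m.id)=6

Macau | 3 ; Delhi | 3 ; Porto | 2 ; Macau | 6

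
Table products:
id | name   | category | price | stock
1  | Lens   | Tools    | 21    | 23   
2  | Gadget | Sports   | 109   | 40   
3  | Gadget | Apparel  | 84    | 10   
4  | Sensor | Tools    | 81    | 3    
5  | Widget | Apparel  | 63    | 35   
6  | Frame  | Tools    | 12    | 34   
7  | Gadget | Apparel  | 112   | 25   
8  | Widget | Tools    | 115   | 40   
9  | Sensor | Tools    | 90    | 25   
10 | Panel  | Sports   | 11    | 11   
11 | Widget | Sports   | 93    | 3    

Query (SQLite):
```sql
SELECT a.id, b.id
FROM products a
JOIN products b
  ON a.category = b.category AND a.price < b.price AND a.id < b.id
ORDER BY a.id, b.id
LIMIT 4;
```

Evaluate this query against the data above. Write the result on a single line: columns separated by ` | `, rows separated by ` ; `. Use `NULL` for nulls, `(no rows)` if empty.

1 | 4 ; 1 | 8 ; 1 | 9 ; 3 | 7

Pairs (a,b) with same category, a.price < b.price, a.id < b.id.
category groups: Apparel:{3,5,7} Sports:{2,10,11} Tools:{1,4,6,8,9}
Ordered by (a.id, b.id); first 4.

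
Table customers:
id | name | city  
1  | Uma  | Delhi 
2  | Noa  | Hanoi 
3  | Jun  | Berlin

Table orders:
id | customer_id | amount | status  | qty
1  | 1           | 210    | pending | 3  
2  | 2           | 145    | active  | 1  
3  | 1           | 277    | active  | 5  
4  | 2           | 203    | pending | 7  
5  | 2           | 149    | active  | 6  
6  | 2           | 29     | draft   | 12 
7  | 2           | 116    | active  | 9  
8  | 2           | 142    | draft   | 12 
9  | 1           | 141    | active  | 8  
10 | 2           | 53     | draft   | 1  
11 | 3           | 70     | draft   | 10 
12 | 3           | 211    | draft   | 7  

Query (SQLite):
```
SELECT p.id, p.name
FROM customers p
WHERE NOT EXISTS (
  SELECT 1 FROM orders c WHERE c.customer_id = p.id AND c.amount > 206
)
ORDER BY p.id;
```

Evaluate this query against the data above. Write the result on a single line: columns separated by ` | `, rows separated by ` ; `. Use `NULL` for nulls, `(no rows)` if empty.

For each customers row, check whether any orders with matching customer_id has amount > 206.
Keep rows where that is false.

2 | Noa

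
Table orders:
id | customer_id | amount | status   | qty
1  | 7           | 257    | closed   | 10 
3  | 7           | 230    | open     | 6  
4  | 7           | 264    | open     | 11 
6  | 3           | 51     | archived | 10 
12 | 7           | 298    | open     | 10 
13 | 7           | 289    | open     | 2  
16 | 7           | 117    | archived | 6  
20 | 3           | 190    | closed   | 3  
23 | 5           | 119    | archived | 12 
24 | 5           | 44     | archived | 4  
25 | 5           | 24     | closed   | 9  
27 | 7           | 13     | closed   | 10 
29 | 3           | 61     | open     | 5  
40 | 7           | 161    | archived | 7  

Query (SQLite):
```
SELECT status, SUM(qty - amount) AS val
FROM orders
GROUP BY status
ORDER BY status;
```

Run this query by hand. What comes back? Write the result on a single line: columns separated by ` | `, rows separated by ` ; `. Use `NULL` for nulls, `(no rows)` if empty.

archived | -453 ; closed | -452 ; open | -1108

For each row compute qty - amount.
Group by status; take SUM of the expression per group.
  archived: ids {6, 16, 23, 24, 40} → SUM(qty - amount)=-453
  closed: ids {1, 20, 25, 27} → SUM(qty - amount)=-452
  open: ids {3, 4, 12, 13, 29} → SUM(qty - amount)=-1108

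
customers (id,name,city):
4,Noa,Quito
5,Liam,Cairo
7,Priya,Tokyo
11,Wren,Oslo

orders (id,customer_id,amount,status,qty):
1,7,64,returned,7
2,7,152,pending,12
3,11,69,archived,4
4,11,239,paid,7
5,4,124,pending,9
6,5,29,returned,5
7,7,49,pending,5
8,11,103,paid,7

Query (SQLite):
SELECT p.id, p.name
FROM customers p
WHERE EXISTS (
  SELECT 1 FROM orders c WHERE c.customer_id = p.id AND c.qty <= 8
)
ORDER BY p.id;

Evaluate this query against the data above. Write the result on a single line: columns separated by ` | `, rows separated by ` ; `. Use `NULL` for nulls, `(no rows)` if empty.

For each customers row, check whether any orders with matching customer_id has qty <= 8.
Keep rows where that is true.

5 | Liam ; 7 | Priya ; 11 | Wren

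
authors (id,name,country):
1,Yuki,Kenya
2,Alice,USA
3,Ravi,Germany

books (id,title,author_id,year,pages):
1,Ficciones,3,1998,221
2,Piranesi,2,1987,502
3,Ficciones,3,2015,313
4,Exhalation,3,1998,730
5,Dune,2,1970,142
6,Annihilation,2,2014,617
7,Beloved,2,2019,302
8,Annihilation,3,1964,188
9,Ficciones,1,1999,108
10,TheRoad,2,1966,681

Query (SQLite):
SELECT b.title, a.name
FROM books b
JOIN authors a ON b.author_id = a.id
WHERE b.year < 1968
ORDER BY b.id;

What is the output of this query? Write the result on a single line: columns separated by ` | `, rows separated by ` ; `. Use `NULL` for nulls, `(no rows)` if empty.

Each books row matches the authors row where author_id = authors.id.
Then keep rows with b.year < 1968.

Annihilation | Ravi ; TheRoad | Alice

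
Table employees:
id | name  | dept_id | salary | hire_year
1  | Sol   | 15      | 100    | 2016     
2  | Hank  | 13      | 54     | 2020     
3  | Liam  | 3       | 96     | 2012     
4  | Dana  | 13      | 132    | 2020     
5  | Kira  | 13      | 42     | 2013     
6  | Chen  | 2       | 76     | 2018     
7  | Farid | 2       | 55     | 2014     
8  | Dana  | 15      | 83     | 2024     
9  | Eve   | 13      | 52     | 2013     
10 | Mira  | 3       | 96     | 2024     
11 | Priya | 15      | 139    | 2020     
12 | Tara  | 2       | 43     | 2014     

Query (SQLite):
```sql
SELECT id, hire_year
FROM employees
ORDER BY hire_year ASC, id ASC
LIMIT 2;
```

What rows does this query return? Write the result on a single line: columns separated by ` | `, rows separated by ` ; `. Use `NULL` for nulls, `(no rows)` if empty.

3 | 2012 ; 5 | 2013

Sort by hire_year asc, tiebreak id asc: (2012, id=3), (2013, id=5), (2013, id=9), (2014, id=7), (2014, id=12) …. Take first 2.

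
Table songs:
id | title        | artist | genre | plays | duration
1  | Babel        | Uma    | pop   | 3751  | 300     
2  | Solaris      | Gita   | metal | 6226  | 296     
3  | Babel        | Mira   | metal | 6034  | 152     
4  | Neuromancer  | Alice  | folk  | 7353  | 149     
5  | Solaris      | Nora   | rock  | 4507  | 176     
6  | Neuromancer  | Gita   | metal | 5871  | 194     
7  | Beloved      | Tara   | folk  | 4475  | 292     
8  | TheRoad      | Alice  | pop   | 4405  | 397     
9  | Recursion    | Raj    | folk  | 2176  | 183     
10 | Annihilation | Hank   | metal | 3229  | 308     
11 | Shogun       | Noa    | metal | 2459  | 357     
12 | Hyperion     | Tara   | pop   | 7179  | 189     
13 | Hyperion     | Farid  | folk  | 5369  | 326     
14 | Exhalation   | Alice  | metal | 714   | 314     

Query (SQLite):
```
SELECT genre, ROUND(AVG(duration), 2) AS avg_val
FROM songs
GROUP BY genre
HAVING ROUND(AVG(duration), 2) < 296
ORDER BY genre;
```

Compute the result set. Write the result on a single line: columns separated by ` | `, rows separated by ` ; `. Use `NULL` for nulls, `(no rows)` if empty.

Partition songs by genre; compute ROUND(AVG(duration), 2) within each group.
HAVING: keep groups where ROUND(AVG(duration), 2) < 296.
  folk: ids {4, 7, 9, 13} → ROUND(AVG(duration), 2)=237.5
  metal: ids {2, 3, 6, 10, 11, 14} → ROUND(AVG(duration), 2)=270.17
  pop: ids {1, 8, 12} → ROUND(AVG(duration), 2)=295.33
  rock: ids {5} → ROUND(AVG(duration), 2)=176

folk | 237.5 ; metal | 270.17 ; pop | 295.33 ; rock | 176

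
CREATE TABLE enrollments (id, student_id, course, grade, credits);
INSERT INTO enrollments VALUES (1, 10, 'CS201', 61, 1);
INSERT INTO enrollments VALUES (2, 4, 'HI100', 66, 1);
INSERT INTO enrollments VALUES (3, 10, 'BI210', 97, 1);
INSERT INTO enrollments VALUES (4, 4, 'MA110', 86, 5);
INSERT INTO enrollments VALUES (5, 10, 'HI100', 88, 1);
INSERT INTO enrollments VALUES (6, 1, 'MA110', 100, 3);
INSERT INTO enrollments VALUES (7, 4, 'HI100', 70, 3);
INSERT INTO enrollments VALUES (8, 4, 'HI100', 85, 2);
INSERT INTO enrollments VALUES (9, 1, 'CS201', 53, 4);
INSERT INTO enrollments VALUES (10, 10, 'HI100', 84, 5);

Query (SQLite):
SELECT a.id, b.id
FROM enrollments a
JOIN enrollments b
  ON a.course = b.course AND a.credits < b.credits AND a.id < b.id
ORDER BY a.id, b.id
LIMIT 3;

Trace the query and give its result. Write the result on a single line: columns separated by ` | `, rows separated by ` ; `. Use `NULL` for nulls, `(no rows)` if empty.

1 | 9 ; 2 | 7 ; 2 | 8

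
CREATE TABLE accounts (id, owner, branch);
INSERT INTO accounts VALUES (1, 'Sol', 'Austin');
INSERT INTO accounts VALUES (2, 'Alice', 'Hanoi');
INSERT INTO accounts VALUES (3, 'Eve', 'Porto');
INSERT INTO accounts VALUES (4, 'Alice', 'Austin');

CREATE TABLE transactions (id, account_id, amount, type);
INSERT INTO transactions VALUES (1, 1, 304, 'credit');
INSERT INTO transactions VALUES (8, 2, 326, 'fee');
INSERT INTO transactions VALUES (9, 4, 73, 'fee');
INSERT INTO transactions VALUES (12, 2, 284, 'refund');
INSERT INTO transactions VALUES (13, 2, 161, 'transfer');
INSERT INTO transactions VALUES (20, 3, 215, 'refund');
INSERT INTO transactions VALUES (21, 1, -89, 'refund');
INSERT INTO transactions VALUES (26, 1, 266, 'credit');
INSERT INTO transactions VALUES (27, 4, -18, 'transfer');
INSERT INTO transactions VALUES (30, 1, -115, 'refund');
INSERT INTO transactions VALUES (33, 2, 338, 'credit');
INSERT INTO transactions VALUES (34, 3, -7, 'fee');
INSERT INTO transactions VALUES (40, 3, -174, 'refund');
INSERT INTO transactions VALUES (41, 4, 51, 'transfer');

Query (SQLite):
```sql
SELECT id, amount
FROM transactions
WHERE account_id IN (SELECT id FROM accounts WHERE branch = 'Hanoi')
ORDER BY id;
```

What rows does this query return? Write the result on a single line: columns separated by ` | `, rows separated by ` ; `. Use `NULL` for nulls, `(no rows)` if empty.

8 | 326 ; 12 | 284 ; 13 | 161 ; 33 | 338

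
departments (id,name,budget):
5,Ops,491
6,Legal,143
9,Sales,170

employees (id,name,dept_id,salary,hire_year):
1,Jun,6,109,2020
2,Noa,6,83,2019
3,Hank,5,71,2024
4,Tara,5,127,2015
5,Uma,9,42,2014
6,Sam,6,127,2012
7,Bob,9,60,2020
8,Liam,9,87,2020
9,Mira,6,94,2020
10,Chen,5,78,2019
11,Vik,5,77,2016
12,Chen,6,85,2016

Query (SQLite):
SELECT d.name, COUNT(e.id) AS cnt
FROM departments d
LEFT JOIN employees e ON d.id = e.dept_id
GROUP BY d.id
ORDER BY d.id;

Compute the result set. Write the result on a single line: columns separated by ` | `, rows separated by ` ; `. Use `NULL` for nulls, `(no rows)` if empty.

Ops | 4 ; Legal | 5 ; Sales | 3

LEFT JOIN keeps every departments row; unmatched ones get NULL for employees columns.
Group by departments.id and compute COUNT(e.id). COUNT(col) of an all-NULL group is 0.
  5: ids {3, 4, 10, 11} → COUNT(e.id)=4
  6: ids {1, 2, 6, 9, 12} → COUNT(e.id)=5
  9: ids {5, 7, 8} → COUNT(e.id)=3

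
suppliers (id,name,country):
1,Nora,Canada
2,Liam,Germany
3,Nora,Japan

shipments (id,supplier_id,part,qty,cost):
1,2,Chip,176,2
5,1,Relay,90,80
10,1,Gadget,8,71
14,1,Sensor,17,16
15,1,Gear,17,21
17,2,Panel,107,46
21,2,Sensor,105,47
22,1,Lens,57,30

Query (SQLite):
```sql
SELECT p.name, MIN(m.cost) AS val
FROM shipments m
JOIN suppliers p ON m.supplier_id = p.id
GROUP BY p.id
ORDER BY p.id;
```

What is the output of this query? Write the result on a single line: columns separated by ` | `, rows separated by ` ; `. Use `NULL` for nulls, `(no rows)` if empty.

Join each shipments row to its suppliers via supplier_id.
Group joined rows by suppliers.id; compute MIN(m.cost) per group.
  1: ids {5, 10, 14, 15, 22} → MIN(m.cost)=16
  2: ids {1, 17, 21} → MIN(m.cost)=2

Nora | 16 ; Liam | 2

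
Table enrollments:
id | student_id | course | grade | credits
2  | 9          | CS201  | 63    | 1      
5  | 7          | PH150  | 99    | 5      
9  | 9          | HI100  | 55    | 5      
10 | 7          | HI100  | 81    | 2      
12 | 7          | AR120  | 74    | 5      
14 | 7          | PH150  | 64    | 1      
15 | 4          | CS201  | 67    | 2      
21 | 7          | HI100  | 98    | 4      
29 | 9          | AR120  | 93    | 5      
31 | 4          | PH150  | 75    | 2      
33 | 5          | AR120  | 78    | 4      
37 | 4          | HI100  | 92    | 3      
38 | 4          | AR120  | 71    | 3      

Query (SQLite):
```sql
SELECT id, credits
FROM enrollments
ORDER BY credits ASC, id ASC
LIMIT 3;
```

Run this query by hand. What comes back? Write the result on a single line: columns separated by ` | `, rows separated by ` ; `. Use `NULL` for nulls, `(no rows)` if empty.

Sort by credits asc, tiebreak id asc: (1, id=2), (1, id=14), (2, id=10), (2, id=15), (2, id=31), (3, id=37) …. Take first 3.

2 | 1 ; 14 | 1 ; 10 | 2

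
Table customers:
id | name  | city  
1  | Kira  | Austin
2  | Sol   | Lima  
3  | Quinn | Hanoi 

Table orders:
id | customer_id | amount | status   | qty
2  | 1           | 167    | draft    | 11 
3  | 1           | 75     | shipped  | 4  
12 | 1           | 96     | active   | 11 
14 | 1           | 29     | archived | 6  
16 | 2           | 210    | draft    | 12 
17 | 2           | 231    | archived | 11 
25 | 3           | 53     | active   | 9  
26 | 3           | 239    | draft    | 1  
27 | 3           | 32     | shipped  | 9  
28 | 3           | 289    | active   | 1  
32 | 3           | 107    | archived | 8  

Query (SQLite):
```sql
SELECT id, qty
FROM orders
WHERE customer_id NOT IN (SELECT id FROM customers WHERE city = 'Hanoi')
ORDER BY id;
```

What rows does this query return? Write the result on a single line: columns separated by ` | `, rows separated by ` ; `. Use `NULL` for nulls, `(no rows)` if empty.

Inner query: customers.id where city = 'Hanoi'.
Outer: keep orders rows whose customer_id is not in that set.
Inner query → {3}

2 | 11 ; 3 | 4 ; 12 | 11 ; 14 | 6 ; 16 | 12 ; 17 | 11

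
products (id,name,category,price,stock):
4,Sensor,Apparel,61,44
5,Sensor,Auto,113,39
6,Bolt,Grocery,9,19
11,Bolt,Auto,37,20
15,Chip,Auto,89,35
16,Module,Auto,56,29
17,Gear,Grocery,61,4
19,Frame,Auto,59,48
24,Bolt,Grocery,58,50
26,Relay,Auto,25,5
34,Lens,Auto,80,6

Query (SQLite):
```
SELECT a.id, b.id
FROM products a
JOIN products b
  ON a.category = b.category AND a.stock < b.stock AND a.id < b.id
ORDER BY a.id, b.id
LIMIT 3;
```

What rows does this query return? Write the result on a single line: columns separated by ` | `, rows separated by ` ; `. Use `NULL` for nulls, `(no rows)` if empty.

5 | 19 ; 6 | 24 ; 11 | 15

Pairs (a,b) with same category, a.stock < b.stock, a.id < b.id.
category groups: Apparel:{4} Auto:{5,11,15,16,19,26,34} Grocery:{6,17,24}
Ordered by (a.id, b.id); first 3.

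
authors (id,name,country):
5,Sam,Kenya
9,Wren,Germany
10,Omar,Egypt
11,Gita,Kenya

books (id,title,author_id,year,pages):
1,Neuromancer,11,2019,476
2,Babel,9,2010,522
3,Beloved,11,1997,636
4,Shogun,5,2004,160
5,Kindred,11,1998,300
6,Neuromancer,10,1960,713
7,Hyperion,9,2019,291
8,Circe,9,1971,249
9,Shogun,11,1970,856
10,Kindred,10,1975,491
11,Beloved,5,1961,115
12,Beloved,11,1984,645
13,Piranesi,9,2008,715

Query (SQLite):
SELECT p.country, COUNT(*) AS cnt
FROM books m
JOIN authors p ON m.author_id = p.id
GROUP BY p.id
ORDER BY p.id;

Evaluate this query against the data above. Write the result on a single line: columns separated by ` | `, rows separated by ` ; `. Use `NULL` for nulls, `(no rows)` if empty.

Join each books row to its authors via author_id.
Group joined rows by authors.id; compute COUNT(*) per group.
  5: ids {4, 11} → COUNT(*)=2
  9: ids {2, 7, 8, 13} → COUNT(*)=4
  10: ids {6, 10} → COUNT(*)=2
  11: ids {1, 3, 5, 9, 12} → COUNT(*)=5

Kenya | 2 ; Germany | 4 ; Egypt | 2 ; Kenya | 5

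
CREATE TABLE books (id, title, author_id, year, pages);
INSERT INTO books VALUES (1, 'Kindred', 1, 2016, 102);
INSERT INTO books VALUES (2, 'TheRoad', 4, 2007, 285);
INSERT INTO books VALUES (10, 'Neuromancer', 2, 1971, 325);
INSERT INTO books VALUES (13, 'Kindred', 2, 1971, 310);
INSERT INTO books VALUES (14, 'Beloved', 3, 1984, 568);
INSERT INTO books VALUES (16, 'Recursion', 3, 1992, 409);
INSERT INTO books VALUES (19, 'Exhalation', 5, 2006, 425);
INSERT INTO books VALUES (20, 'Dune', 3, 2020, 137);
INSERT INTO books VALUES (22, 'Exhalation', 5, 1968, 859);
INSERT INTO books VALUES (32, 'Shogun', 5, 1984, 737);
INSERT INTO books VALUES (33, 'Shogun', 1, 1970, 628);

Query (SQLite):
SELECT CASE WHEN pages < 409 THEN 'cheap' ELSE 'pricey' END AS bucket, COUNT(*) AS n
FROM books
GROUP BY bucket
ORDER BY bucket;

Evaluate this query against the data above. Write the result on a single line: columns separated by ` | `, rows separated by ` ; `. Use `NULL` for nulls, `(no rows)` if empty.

cheap | 5 ; pricey | 6

Bucket rows by pages < 409 → 'cheap' else 'pricey'; count each bucket.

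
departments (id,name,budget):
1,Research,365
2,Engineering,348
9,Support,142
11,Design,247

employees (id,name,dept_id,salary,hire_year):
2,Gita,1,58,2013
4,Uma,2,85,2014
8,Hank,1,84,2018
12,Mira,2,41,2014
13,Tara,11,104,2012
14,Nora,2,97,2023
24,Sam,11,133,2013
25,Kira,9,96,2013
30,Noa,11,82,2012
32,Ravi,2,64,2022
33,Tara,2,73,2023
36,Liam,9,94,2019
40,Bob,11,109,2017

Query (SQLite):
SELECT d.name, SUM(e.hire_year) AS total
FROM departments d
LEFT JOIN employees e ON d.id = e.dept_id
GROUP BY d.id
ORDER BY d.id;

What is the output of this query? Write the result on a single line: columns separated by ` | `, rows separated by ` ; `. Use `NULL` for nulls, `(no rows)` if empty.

Research | 4031 ; Engineering | 10096 ; Support | 4032 ; Design | 8054

LEFT JOIN keeps every departments row; unmatched ones get NULL for employees columns.
Group by departments.id and compute SUM(e.hire_year). SUM over an all-NULL group is NULL.
  1: ids {2, 8} → SUM(e.hire_year)=4031
  2: ids {4, 12, 14, 32, 33} → SUM(e.hire_year)=10096
  9: ids {25, 36} → SUM(e.hire_year)=4032
  11: ids {13, 24, 30, 40} → SUM(e.hire_year)=8054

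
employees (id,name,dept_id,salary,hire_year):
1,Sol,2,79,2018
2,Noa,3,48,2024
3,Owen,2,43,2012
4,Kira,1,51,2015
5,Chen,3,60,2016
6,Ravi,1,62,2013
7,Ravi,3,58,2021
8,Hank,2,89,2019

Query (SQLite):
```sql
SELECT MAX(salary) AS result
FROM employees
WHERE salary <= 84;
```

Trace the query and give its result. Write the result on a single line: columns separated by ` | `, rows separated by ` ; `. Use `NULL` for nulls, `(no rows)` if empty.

79

Rows where salary <= 84 → salary values: [79, 48, 43, 51, 60, 62, 58].
MAX of non-NULL values = 79.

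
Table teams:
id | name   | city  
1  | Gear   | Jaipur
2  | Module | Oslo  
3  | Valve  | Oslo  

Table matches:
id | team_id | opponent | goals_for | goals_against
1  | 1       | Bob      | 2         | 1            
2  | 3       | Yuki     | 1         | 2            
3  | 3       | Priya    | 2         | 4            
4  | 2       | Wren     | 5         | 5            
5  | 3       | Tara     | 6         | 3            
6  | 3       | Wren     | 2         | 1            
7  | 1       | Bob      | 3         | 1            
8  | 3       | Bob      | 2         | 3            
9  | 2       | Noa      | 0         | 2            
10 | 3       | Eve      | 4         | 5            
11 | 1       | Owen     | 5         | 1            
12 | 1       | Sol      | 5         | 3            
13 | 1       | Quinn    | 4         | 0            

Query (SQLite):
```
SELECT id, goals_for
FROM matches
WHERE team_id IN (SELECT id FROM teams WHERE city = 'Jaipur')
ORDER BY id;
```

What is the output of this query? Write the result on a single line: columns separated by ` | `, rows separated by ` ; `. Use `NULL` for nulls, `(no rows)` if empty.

1 | 2 ; 7 | 3 ; 11 | 5 ; 12 | 5 ; 13 | 4

Inner query: teams.id where city = 'Jaipur'.
Outer: keep matches rows whose team_id is in that set.
Inner query → {1}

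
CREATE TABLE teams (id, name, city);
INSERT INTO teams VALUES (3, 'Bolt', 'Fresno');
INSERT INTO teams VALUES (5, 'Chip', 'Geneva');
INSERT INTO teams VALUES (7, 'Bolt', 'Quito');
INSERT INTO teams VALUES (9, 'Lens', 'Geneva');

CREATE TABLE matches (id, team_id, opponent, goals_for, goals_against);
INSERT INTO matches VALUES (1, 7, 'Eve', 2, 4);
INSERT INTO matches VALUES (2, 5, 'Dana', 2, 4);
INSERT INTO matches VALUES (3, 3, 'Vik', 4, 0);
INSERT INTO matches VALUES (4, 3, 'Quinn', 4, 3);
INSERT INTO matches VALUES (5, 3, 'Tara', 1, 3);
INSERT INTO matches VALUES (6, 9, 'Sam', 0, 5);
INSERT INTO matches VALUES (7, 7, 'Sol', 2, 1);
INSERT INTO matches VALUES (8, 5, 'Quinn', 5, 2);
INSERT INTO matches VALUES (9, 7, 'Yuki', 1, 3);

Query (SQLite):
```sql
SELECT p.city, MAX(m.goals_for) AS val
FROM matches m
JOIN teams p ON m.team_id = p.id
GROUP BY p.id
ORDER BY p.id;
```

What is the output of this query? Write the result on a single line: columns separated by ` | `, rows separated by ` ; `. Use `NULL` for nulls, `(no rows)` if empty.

Join each matches row to its teams via team_id.
Group joined rows by teams.id; compute MAX(m.goals_for) per group.
  3: ids {3, 4, 5} → MAX(m.goals_for)=4
  5: ids {2, 8} → MAX(m.goals_for)=5
  7: ids {1, 7, 9} → MAX(m.goals_for)=2
  9: ids {6} → MAX(m.goals_for)=0

Fresno | 4 ; Geneva | 5 ; Quito | 2 ; Geneva | 0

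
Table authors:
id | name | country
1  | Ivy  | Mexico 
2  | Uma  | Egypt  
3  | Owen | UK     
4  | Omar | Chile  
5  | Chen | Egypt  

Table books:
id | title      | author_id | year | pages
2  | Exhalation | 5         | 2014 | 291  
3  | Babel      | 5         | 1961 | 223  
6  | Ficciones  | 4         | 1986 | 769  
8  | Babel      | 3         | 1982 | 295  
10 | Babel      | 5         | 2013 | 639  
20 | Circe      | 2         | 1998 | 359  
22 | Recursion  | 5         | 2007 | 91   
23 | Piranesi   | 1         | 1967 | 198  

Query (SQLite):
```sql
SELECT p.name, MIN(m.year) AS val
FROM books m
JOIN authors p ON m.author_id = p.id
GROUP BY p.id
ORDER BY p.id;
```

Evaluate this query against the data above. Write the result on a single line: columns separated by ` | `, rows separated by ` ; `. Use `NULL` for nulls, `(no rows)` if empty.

Ivy | 1967 ; Uma | 1998 ; Owen | 1982 ; Omar | 1986 ; Chen | 1961

Join each books row to its authors via author_id.
Group joined rows by authors.id; compute MIN(m.year) per group.
  1: ids {23} → MIN(m.year)=1967
  2: ids {20} → MIN(m.year)=1998
  3: ids {8} → MIN(m.year)=1982
  4: ids {6} → MIN(m.year)=1986
  5: ids {2, 3, 10, 22} → MIN(m.year)=1961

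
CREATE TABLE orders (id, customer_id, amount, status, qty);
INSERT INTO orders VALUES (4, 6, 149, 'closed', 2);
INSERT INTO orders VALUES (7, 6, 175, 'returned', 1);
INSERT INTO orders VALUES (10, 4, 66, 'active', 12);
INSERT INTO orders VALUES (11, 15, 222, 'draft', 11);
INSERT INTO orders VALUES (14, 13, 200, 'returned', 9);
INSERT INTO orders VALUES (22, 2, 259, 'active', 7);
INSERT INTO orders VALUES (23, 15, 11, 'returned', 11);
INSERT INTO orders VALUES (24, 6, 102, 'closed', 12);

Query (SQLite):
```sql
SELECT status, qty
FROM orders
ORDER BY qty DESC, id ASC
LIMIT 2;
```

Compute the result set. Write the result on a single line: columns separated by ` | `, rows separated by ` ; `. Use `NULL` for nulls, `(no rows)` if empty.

Sort by qty desc, tiebreak id asc: (12, id=10), (12, id=24), (11, id=11), (11, id=23), (9, id=14) …. Take first 2.

active | 12 ; closed | 12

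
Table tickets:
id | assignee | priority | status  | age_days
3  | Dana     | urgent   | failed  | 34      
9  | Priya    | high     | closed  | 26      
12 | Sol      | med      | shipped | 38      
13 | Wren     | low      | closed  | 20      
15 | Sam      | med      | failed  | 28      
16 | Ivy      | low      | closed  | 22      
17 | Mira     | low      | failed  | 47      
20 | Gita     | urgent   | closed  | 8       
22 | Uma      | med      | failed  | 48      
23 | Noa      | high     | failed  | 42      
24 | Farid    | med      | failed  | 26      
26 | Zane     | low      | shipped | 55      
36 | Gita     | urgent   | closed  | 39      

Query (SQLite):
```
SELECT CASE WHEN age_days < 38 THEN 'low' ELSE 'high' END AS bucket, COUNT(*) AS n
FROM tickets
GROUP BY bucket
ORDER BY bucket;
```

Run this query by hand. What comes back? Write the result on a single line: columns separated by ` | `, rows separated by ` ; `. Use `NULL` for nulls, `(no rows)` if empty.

high | 6 ; low | 7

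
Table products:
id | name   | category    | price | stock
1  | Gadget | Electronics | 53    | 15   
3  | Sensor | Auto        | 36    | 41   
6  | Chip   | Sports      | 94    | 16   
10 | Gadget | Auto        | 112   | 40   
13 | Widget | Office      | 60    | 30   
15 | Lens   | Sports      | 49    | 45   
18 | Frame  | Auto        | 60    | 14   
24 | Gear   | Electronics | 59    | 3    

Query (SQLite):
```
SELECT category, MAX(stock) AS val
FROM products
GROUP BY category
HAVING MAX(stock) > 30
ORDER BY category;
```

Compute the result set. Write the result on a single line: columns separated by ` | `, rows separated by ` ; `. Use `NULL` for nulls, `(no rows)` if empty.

Partition products by category; compute MAX(stock) within each group.
HAVING: keep groups where MAX(stock) > 30.
  Auto: ids {3, 10, 18} → MAX(stock)=41
  Electronics: ids {1, 24} → MAX(stock)=15
  Office: ids {13} → MAX(stock)=30
  Sports: ids {6, 15} → MAX(stock)=45

Auto | 41 ; Sports | 45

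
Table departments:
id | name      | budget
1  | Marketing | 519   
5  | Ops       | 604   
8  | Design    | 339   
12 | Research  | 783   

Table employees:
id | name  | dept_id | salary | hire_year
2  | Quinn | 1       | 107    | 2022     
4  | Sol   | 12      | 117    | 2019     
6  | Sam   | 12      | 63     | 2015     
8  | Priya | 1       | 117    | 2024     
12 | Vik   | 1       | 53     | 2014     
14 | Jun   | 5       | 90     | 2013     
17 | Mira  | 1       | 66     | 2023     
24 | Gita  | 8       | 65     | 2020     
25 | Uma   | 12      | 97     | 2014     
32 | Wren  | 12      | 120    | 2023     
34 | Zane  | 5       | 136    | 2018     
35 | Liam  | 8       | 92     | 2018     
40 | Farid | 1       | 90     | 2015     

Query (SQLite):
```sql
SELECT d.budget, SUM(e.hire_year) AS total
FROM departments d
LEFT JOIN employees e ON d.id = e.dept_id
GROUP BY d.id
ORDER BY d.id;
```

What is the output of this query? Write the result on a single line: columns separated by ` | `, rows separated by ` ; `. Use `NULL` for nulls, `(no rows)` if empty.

519 | 10098 ; 604 | 4031 ; 339 | 4038 ; 783 | 8071

LEFT JOIN keeps every departments row; unmatched ones get NULL for employees columns.
Group by departments.id and compute SUM(e.hire_year). SUM over an all-NULL group is NULL.
  1: ids {2, 8, 12, 17, 40} → SUM(e.hire_year)=10098
  5: ids {14, 34} → SUM(e.hire_year)=4031
  8: ids {24, 35} → SUM(e.hire_year)=4038
  12: ids {4, 6, 25, 32} → SUM(e.hire_year)=8071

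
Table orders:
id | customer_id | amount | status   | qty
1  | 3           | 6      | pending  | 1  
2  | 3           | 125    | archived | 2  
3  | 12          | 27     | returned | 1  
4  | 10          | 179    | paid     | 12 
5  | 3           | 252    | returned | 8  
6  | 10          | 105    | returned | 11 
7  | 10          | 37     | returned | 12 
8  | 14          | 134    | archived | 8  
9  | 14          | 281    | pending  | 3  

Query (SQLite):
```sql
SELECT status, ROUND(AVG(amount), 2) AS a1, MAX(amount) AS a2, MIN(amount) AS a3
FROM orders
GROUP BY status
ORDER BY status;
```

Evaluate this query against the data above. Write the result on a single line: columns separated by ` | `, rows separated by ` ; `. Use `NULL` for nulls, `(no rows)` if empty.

Group orders by status.
Per group compute: ROUND(AVG(amount), 2), MAX(amount), MIN(amount).
  archived: ids {2, 8} → ROUND(AVG(amount), 2)=129.5, MAX(amount)=134, MIN(amount)=125
  paid: ids {4} → ROUND(AVG(amount), 2)=179, MAX(amount)=179, MIN(amount)=179
  pending: ids {1, 9} → ROUND(AVG(amount), 2)=143.5, MAX(amount)=281, MIN(amount)=6
  returned: ids {3, 5, 6, 7} → ROUND(AVG(amount), 2)=105.25, MAX(amount)=252, MIN(amount)=27

archived | 129.5 | 134 | 125 ; paid | 179 | 179 | 179 ; pending | 143.5 | 281 | 6 ; returned | 105.25 | 252 | 27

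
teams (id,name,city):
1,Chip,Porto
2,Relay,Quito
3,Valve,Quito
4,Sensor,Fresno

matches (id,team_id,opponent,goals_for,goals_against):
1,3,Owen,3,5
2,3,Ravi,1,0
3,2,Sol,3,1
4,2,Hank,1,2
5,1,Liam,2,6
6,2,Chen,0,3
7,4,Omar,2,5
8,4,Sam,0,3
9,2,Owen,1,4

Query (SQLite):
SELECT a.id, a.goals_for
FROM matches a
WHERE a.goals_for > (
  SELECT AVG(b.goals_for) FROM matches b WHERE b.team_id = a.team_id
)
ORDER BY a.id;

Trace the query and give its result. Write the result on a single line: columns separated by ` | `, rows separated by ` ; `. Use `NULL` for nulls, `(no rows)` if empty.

For each matches row a, compute AVG(goals_for) over rows sharing a.team_id.
Keep row a if a.goals_for > that per-group AVG.
  team_id=1: AVG(goals_for) = 2.0
  team_id=2: AVG(goals_for) = 1.25
  team_id=3: AVG(goals_for) = 2.0
  team_id=4: AVG(goals_for) = 1.0

1 | 3 ; 3 | 3 ; 7 | 2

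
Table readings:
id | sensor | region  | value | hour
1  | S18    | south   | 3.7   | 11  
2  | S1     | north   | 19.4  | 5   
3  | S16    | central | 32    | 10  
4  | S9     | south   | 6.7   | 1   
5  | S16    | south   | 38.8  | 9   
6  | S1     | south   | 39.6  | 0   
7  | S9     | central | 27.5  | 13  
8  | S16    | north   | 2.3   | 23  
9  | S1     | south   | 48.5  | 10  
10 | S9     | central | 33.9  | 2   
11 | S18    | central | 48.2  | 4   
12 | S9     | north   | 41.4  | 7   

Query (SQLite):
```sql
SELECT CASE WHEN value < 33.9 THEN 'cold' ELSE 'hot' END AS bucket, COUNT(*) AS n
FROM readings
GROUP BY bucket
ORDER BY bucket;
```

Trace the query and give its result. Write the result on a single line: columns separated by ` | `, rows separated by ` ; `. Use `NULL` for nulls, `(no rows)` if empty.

cold | 6 ; hot | 6

Bucket rows by value < 33.9 → 'cold' else 'hot'; count each bucket.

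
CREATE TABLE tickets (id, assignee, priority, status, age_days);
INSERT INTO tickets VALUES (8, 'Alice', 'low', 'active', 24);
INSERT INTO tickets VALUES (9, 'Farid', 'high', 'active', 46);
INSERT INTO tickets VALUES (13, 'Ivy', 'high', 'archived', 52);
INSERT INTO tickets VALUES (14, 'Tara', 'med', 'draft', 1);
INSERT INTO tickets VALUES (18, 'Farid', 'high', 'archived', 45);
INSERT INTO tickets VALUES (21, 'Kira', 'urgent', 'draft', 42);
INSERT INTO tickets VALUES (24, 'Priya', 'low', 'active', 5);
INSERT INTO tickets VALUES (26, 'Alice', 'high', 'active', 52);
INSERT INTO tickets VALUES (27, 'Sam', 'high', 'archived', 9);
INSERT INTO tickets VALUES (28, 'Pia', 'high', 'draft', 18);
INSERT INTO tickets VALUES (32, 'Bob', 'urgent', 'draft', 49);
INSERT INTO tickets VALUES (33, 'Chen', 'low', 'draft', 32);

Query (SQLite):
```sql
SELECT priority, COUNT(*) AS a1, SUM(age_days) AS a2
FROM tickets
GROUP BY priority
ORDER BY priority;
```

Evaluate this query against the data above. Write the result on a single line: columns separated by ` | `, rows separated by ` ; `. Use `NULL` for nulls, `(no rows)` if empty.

Group tickets by priority.
Per group compute: COUNT(*), SUM(age_days).
  high: ids {9, 13, 18, 26, 27, 28} → COUNT(*)=6, SUM(age_days)=222
  low: ids {8, 24, 33} → COUNT(*)=3, SUM(age_days)=61
  med: ids {14} → COUNT(*)=1, SUM(age_days)=1
  urgent: ids {21, 32} → COUNT(*)=2, SUM(age_days)=91

high | 6 | 222 ; low | 3 | 61 ; med | 1 | 1 ; urgent | 2 | 91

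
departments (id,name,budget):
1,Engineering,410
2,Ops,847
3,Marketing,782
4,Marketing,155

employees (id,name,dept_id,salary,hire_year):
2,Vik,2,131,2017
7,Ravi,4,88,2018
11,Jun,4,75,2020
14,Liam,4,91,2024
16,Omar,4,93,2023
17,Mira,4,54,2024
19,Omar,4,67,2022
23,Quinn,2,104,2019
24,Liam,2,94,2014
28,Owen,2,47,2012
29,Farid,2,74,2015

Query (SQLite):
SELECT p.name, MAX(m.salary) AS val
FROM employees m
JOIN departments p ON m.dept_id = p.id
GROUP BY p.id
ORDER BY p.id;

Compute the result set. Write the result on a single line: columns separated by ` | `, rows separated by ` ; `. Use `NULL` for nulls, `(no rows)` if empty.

Ops | 131 ; Marketing | 93

Join each employees row to its departments via dept_id.
Group joined rows by departments.id; compute MAX(m.salary) per group.
  2: ids {2, 23, 24, 28, 29} → MAX(m.salary)=131
  4: ids {7, 11, 14, 16, 17, 19} → MAX(m.salary)=93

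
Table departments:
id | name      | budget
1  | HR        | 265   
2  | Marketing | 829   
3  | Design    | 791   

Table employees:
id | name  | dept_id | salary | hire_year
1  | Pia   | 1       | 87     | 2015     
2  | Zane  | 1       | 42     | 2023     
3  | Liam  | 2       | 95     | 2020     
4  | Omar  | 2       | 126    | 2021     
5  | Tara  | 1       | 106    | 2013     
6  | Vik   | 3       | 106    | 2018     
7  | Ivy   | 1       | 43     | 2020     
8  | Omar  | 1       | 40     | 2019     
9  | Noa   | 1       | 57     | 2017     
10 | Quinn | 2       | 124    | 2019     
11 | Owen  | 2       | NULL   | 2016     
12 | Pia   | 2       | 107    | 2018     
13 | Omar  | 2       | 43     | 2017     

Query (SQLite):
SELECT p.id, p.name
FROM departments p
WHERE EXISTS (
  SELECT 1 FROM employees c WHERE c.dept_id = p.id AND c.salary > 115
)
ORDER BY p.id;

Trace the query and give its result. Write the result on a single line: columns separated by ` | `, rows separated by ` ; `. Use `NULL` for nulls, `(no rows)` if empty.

For each departments row, check whether any employees with matching dept_id has salary > 115.
Keep rows where that is true.

2 | Marketing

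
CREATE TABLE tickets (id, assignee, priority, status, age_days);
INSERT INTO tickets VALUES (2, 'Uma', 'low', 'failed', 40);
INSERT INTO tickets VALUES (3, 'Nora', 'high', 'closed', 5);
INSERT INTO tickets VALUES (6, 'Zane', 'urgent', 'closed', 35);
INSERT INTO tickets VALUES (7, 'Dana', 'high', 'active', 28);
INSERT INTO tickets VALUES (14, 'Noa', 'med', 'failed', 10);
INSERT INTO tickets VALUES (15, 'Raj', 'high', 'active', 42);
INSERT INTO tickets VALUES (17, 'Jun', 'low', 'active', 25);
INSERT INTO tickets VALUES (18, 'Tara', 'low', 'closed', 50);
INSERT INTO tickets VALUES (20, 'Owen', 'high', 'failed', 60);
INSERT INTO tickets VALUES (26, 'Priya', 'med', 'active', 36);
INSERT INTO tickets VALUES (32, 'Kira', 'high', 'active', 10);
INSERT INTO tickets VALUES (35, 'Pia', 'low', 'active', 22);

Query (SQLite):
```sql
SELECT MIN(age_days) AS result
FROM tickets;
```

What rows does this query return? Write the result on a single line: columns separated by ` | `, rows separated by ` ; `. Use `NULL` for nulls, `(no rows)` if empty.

5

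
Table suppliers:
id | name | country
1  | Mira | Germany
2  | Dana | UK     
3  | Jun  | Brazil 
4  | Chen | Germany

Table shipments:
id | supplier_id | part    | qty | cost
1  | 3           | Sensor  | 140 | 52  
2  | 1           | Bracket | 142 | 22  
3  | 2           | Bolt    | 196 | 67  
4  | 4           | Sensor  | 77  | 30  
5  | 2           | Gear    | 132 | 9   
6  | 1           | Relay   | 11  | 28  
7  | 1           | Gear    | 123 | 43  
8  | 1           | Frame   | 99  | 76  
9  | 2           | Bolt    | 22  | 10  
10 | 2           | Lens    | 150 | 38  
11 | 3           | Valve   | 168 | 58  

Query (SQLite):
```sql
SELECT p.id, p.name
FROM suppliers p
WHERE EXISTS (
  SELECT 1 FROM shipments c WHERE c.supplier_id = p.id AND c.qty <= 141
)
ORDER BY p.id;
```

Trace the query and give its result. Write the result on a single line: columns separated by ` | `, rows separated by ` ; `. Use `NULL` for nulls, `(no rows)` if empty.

1 | Mira ; 2 | Dana ; 3 | Jun ; 4 | Chen

For each suppliers row, check whether any shipments with matching supplier_id has qty <= 141.
Keep rows where that is true.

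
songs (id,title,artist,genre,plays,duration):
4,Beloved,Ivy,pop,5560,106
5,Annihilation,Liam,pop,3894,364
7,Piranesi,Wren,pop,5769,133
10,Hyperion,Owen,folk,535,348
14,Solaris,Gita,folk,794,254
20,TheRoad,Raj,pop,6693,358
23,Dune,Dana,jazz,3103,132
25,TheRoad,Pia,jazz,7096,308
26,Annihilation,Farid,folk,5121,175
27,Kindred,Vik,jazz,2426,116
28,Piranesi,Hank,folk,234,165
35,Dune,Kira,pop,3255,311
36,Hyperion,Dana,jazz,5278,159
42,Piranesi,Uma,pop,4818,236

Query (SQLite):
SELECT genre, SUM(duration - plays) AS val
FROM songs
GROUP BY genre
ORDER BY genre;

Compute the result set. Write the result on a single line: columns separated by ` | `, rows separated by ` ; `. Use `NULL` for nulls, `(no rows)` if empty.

For each row compute duration - plays.
Group by genre; take SUM of the expression per group.
  folk: ids {10, 14, 26, 28} → SUM(duration - plays)=-5742
  jazz: ids {23, 25, 27, 36} → SUM(duration - plays)=-17188
  pop: ids {4, 5, 7, 20, 35, 42} → SUM(duration - plays)=-28481

folk | -5742 ; jazz | -17188 ; pop | -28481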